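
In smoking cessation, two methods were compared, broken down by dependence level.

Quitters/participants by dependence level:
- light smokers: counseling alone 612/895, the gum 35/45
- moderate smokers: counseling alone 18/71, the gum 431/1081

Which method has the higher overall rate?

counseling alone

Light smokers: counseling alone 612/895 = 68.4%, the gum 35/45 = 77.8% → the gum
Moderate smokers: counseling alone 18/71 = 25.4%, the gum 431/1081 = 39.9% → the gum
Overall: counseling alone 630/966 = 65.2%, the gum 466/1126 = 41.4% → counseling alone
(The gum wins every dependence group but counseling alone wins overall — the gum's participants skew toward the low-rate moderate smokers group.)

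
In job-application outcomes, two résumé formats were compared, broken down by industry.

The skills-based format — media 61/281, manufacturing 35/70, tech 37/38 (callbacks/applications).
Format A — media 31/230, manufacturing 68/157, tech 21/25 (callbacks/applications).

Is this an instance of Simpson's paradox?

No

Media: the skills-based format 61/281 = 21.7%, Format A 31/230 = 13.5% → the skills-based format
Manufacturing: the skills-based format 35/70 = 50.0%, Format A 68/157 = 43.3% → the skills-based format
Tech: the skills-based format 37/38 = 97.4%, Format A 21/25 = 84.0% → the skills-based format
Overall: the skills-based format 133/389 = 34.2%, Format A 120/412 = 29.1% → the skills-based format
The skills-based format wins overall and in every industry group — no reversal.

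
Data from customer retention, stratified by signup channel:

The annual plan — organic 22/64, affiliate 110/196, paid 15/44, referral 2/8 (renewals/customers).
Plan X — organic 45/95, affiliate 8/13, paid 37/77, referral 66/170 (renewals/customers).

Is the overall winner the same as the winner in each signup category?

Organic: the annual plan 22/64 = 34.4%, Plan X 45/95 = 47.4% → Plan X
Affiliate: the annual plan 110/196 = 56.1%, Plan X 8/13 = 61.5% → Plan X
Paid: the annual plan 15/44 = 34.1%, Plan X 37/77 = 48.1% → Plan X
Referral: the annual plan 2/8 = 25.0%, Plan X 66/170 = 38.8% → Plan X
Overall: the annual plan 149/312 = 47.8%, Plan X 156/355 = 43.9% → the annual plan
Plan X wins each signup group but the annual plan wins overall — the comparison reverses. Plan X's customers skew toward referral, which has a lower base rate.

No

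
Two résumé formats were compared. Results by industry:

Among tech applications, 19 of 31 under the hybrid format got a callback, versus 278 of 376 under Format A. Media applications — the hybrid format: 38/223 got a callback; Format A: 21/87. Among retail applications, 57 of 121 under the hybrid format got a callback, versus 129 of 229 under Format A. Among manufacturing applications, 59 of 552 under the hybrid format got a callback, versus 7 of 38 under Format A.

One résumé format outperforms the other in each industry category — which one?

Format A

Tech: the hybrid format 19/31 = 61.3%, Format A 278/376 = 73.9% → Format A
Media: the hybrid format 38/223 = 17.0%, Format A 21/87 = 24.1% → Format A
Retail: the hybrid format 57/121 = 47.1%, Format A 129/229 = 56.3% → Format A
Manufacturing: the hybrid format 59/552 = 10.7%, Format A 7/38 = 18.4% → Format A
Format A has the higher rate in all 4 groups.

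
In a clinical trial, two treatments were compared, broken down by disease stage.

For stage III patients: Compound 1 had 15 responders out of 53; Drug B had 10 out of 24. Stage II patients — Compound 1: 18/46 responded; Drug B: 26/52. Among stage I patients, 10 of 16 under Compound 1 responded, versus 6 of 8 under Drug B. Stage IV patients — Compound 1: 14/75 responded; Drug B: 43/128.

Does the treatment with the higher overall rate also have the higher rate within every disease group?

Yes

Stage III: Compound 1 15/53 = 28.3%, Drug B 10/24 = 41.7% → Drug B
Stage II: Compound 1 18/46 = 39.1%, Drug B 26/52 = 50.0% → Drug B
Stage I: Compound 1 10/16 = 62.5%, Drug B 6/8 = 75.0% → Drug B
Stage IV: Compound 1 14/75 = 18.7%, Drug B 43/128 = 33.6% → Drug B
Overall: Compound 1 57/190 = 30.0%, Drug B 85/212 = 40.1% → Drug B
Drug B wins overall and in every disease group — no reversal.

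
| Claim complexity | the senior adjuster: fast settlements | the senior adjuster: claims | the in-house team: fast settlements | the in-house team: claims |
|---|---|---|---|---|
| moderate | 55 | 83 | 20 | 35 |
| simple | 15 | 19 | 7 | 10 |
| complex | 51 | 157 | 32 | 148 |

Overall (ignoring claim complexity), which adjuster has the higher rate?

the senior adjuster

Moderate: the senior adjuster 55/83 = 66.3%, the in-house team 20/35 = 57.1% → the senior adjuster
Simple: the senior adjuster 15/19 = 78.9%, the in-house team 7/10 = 70.0% → the senior adjuster
Complex: the senior adjuster 51/157 = 32.5%, the in-house team 32/148 = 21.6% → the senior adjuster
Overall: the senior adjuster 121/259 = 46.7%, the in-house team 59/193 = 30.6% → the senior adjuster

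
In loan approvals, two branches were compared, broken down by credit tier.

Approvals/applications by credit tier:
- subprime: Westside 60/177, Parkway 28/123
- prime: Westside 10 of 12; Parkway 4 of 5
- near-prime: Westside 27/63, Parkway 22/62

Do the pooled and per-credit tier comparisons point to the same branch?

Yes

Subprime: Westside 60/177 = 33.9%, Parkway 28/123 = 22.8% → Westside
Prime: Westside 10/12 = 83.3%, Parkway 4/5 = 80.0% → Westside
Near-prime: Westside 27/63 = 42.9%, Parkway 22/62 = 35.5% → Westside
Overall: Westside 97/252 = 38.5%, Parkway 54/190 = 28.4% → Westside
Westside wins overall and in every credit group — no reversal.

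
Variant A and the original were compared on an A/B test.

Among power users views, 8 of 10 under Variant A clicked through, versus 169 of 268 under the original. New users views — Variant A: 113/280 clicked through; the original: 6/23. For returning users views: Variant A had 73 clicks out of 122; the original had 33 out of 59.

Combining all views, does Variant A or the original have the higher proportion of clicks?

the original

Power users: Variant A 8/10 = 80.0%, the original 169/268 = 63.1% → Variant A
New users: Variant A 113/280 = 40.4%, the original 6/23 = 26.1% → Variant A
Returning users: Variant A 73/122 = 59.8%, the original 33/59 = 55.9% → Variant A
Overall: Variant A 194/412 = 47.1%, the original 208/350 = 59.4% → the original
(Variant A wins every user group but the original wins overall — Variant A's views skew toward the low-rate new users group.)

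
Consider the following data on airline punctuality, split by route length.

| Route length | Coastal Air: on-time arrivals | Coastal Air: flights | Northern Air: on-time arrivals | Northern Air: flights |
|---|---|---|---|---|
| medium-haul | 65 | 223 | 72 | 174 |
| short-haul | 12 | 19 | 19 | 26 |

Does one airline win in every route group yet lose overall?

Medium-haul: Coastal Air 65/223 = 29.1%, Northern Air 72/174 = 41.4% → Northern Air
Short-haul: Coastal Air 12/19 = 63.2%, Northern Air 19/26 = 73.1% → Northern Air
Overall: Coastal Air 77/242 = 31.8%, Northern Air 91/200 = 45.5% → Northern Air
Northern Air wins overall and in every route group — no reversal.

No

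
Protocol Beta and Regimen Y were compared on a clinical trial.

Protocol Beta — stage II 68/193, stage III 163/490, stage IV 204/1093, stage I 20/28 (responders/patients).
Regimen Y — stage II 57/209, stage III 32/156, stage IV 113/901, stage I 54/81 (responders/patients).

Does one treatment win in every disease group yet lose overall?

Stage II: Protocol Beta 68/193 = 35.2%, Regimen Y 57/209 = 27.3% → Protocol Beta
Stage III: Protocol Beta 163/490 = 33.3%, Regimen Y 32/156 = 20.5% → Protocol Beta
Stage IV: Protocol Beta 204/1093 = 18.7%, Regimen Y 113/901 = 12.5% → Protocol Beta
Stage I: Protocol Beta 20/28 = 71.4%, Regimen Y 54/81 = 66.7% → Protocol Beta
Overall: Protocol Beta 455/1804 = 25.2%, Regimen Y 256/1347 = 19.0% → Protocol Beta
Protocol Beta wins overall and in every disease group — no reversal.

No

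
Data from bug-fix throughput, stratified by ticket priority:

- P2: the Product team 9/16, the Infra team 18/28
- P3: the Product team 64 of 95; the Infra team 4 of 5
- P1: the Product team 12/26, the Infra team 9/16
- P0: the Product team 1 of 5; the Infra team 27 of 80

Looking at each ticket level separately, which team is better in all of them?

P2: the Product team 9/16 = 56.2%, the Infra team 18/28 = 64.3% → the Infra team
P3: the Product team 64/95 = 67.4%, the Infra team 4/5 = 80.0% → the Infra team
P1: the Product team 12/26 = 46.2%, the Infra team 9/16 = 56.2% → the Infra team
P0: the Product team 1/5 = 20.0%, the Infra team 27/80 = 33.8% → the Infra team
The Infra team has the higher rate in all 4 groups.

the Infra team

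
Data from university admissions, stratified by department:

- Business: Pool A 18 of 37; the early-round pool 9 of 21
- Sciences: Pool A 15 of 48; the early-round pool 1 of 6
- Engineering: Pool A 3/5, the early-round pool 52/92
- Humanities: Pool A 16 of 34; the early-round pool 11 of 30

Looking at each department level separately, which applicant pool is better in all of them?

Business: Pool A 18/37 = 48.6%, the early-round pool 9/21 = 42.9% → Pool A
Sciences: Pool A 15/48 = 31.2%, the early-round pool 1/6 = 16.7% → Pool A
Engineering: Pool A 3/5 = 60.0%, the early-round pool 52/92 = 56.5% → Pool A
Humanities: Pool A 16/34 = 47.1%, the early-round pool 11/30 = 36.7% → Pool A
Pool A has the higher rate in all 4 groups.

Pool A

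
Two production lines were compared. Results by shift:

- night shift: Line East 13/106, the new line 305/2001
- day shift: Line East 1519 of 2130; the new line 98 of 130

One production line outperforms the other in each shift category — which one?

the new line

Night shift: Line East 13/106 = 12.3%, the new line 305/2001 = 15.2% → the new line
Day shift: Line East 1519/2130 = 71.3%, the new line 98/130 = 75.4% → the new line
The new line has the higher rate in both groups.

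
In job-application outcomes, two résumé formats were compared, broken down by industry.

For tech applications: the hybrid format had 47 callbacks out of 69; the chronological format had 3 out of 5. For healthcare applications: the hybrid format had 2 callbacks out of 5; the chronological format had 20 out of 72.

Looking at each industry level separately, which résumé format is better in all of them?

the hybrid format

Tech: the hybrid format 47/69 = 68.1%, the chronological format 3/5 = 60.0% → the hybrid format
Healthcare: the hybrid format 2/5 = 40.0%, the chronological format 20/72 = 27.8% → the hybrid format
The hybrid format has the higher rate in both groups.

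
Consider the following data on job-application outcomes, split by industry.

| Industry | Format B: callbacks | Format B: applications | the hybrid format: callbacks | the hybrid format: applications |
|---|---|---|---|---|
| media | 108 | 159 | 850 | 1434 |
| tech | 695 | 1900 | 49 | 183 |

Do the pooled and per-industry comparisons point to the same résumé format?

Media: Format B 108/159 = 67.9%, the hybrid format 850/1434 = 59.3% → Format B
Tech: Format B 695/1900 = 36.6%, the hybrid format 49/183 = 26.8% → Format B
Overall: Format B 803/2059 = 39.0%, the hybrid format 899/1617 = 55.6% → the hybrid format
Format B wins each industry group but the hybrid format wins overall — the comparison reverses. Format B's applications skew toward tech, which has a lower base rate.

No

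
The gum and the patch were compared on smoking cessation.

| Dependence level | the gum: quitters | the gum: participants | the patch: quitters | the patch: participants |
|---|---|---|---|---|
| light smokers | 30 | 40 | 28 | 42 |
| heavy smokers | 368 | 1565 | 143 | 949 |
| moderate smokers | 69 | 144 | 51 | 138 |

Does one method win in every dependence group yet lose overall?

No

Light smokers: the gum 30/40 = 75.0%, the patch 28/42 = 66.7% → the gum
Heavy smokers: the gum 368/1565 = 23.5%, the patch 143/949 = 15.1% → the gum
Moderate smokers: the gum 69/144 = 47.9%, the patch 51/138 = 37.0% → the gum
Overall: the gum 467/1749 = 26.7%, the patch 222/1129 = 19.7% → the gum
The gum wins overall and in every dependence group — no reversal.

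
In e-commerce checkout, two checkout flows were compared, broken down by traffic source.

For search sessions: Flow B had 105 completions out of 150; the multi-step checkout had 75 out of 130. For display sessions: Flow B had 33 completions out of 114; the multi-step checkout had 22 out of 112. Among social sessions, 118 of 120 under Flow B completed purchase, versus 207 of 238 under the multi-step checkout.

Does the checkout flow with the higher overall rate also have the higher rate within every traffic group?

Search: Flow B 105/150 = 70.0%, the multi-step checkout 75/130 = 57.7% → Flow B
Display: Flow B 33/114 = 28.9%, the multi-step checkout 22/112 = 19.6% → Flow B
Social: Flow B 118/120 = 98.3%, the multi-step checkout 207/238 = 87.0% → Flow B
Overall: Flow B 256/384 = 66.7%, the multi-step checkout 304/480 = 63.3% → Flow B
Flow B wins overall and in every traffic group — no reversal.

Yes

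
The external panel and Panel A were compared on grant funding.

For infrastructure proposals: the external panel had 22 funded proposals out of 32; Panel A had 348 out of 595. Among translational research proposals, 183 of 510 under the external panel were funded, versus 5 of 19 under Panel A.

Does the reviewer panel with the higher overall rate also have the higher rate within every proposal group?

No

Infrastructure: the external panel 22/32 = 68.8%, Panel A 348/595 = 58.5% → the external panel
Translational research: the external panel 183/510 = 35.9%, Panel A 5/19 = 26.3% → the external panel
Overall: the external panel 205/542 = 37.8%, Panel A 353/614 = 57.5% → Panel A
The external panel wins each proposal group but Panel A wins overall — the comparison reverses. The external panel's proposals skew toward translational research, which has a lower base rate.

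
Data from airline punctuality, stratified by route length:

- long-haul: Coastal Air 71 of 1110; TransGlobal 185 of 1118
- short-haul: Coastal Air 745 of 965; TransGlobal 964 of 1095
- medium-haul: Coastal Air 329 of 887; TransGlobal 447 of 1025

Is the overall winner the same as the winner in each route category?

Long-haul: Coastal Air 71/1110 = 6.4%, TransGlobal 185/1118 = 16.5% → TransGlobal
Short-haul: Coastal Air 745/965 = 77.2%, TransGlobal 964/1095 = 88.0% → TransGlobal
Medium-haul: Coastal Air 329/887 = 37.1%, TransGlobal 447/1025 = 43.6% → TransGlobal
Overall: Coastal Air 1145/2962 = 38.7%, TransGlobal 1596/3238 = 49.3% → TransGlobal
TransGlobal wins overall and in every route group — no reversal.

Yes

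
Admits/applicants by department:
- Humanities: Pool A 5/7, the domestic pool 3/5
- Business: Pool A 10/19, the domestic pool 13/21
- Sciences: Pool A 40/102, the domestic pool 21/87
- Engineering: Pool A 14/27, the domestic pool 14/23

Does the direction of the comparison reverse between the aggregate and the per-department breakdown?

No

Humanities: Pool A 5/7 = 71.4%, the domestic pool 3/5 = 60.0% → Pool A
Business: Pool A 10/19 = 52.6%, the domestic pool 13/21 = 61.9% → the domestic pool
Sciences: Pool A 40/102 = 39.2%, the domestic pool 21/87 = 24.1% → Pool A
Engineering: Pool A 14/27 = 51.9%, the domestic pool 14/23 = 60.9% → the domestic pool
Overall: Pool A 69/155 = 44.5%, the domestic pool 51/136 = 37.5% → Pool A
Neither sweeps: Pool A wins 2 of 4 groups, the domestic pool wins 2. Pool A wins overall but not every group — no Simpson reversal.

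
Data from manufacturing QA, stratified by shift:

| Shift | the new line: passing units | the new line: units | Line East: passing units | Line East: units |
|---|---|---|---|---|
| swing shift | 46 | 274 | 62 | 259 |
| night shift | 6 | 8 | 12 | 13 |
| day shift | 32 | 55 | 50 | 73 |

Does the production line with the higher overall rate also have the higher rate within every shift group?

Swing shift: the new line 46/274 = 16.8%, Line East 62/259 = 23.9% → Line East
Night shift: the new line 6/8 = 75.0%, Line East 12/13 = 92.3% → Line East
Day shift: the new line 32/55 = 58.2%, Line East 50/73 = 68.5% → Line East
Overall: the new line 84/337 = 24.9%, Line East 124/345 = 35.9% → Line East
Line East wins overall and in every shift group — no reversal.

Yes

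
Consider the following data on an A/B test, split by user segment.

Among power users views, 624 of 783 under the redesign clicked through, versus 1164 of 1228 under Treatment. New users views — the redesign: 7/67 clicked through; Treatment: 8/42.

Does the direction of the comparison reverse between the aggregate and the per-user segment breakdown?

No

Power users: the redesign 624/783 = 79.7%, Treatment 1164/1228 = 94.8% → Treatment
New users: the redesign 7/67 = 10.4%, Treatment 8/42 = 19.0% → Treatment
Overall: the redesign 631/850 = 74.2%, Treatment 1172/1270 = 92.3% → Treatment
Treatment wins overall and in every user group — no reversal.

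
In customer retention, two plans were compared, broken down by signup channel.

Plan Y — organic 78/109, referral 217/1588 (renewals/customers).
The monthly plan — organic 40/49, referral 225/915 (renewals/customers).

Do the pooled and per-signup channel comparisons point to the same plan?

Yes

Organic: Plan Y 78/109 = 71.6%, the monthly plan 40/49 = 81.6% → the monthly plan
Referral: Plan Y 217/1588 = 13.7%, the monthly plan 225/915 = 24.6% → the monthly plan
Overall: Plan Y 295/1697 = 17.4%, the monthly plan 265/964 = 27.5% → the monthly plan
The monthly plan wins overall and in every signup group — no reversal.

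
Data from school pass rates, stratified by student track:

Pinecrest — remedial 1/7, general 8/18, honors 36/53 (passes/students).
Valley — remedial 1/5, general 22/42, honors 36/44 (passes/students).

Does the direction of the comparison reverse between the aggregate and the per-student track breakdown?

Remedial: Pinecrest 1/7 = 14.3%, Valley 1/5 = 20.0% → Valley
General: Pinecrest 8/18 = 44.4%, Valley 22/42 = 52.4% → Valley
Honors: Pinecrest 36/53 = 67.9%, Valley 36/44 = 81.8% → Valley
Overall: Pinecrest 45/78 = 57.7%, Valley 59/91 = 64.8% → Valley
Valley wins overall and in every student group — no reversal.

No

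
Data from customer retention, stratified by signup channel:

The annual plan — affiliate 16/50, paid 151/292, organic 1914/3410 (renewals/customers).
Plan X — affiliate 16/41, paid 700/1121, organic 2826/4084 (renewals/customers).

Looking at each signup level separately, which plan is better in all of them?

Plan X

Affiliate: the annual plan 16/50 = 32.0%, Plan X 16/41 = 39.0% → Plan X
Paid: the annual plan 151/292 = 51.7%, Plan X 700/1121 = 62.4% → Plan X
Organic: the annual plan 1914/3410 = 56.1%, Plan X 2826/4084 = 69.2% → Plan X
Plan X has the higher rate in all 3 groups.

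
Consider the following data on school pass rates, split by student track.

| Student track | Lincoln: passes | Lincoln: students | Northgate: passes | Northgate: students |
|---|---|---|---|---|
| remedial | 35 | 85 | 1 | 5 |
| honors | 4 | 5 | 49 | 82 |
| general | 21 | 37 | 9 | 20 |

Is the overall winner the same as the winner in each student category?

No

Remedial: Lincoln 35/85 = 41.2%, Northgate 1/5 = 20.0% → Lincoln
Honors: Lincoln 4/5 = 80.0%, Northgate 49/82 = 59.8% → Lincoln
General: Lincoln 21/37 = 56.8%, Northgate 9/20 = 45.0% → Lincoln
Overall: Lincoln 60/127 = 47.2%, Northgate 59/107 = 55.1% → Northgate
Lincoln wins each student group but Northgate wins overall — the comparison reverses. Lincoln's students skew toward remedial, which has a lower base rate.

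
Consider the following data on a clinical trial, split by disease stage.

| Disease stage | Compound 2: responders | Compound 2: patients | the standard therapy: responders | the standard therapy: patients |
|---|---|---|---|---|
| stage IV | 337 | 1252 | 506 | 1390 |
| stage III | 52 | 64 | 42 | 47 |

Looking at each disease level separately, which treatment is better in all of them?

Stage IV: Compound 2 337/1252 = 26.9%, the standard therapy 506/1390 = 36.4% → the standard therapy
Stage III: Compound 2 52/64 = 81.2%, the standard therapy 42/47 = 89.4% → the standard therapy
The standard therapy has the higher rate in both groups.

the standard therapy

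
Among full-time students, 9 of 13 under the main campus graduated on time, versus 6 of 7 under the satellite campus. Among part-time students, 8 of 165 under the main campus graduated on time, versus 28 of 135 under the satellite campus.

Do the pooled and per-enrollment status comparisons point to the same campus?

Yes

Full-time: the main campus 9/13 = 69.2%, the satellite campus 6/7 = 85.7% → the satellite campus
Part-time: the main campus 8/165 = 4.8%, the satellite campus 28/135 = 20.7% → the satellite campus
Overall: the main campus 17/178 = 9.6%, the satellite campus 34/142 = 23.9% → the satellite campus
The satellite campus wins overall and in every enrollment group — no reversal.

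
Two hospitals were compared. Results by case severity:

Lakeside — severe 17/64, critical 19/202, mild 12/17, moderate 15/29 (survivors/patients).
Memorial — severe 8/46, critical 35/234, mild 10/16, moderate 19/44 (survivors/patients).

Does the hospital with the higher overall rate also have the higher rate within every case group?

Severe: Lakeside 17/64 = 26.6%, Memorial 8/46 = 17.4% → Lakeside
Critical: Lakeside 19/202 = 9.4%, Memorial 35/234 = 15.0% → Memorial
Mild: Lakeside 12/17 = 70.6%, Memorial 10/16 = 62.5% → Lakeside
Moderate: Lakeside 15/29 = 51.7%, Memorial 19/44 = 43.2% → Lakeside
Overall: Lakeside 63/312 = 20.2%, Memorial 72/340 = 21.2% → Memorial
Neither sweeps: Lakeside wins 3 of 4 groups, Memorial wins 1. Memorial wins overall but not every group — no Simpson reversal.

No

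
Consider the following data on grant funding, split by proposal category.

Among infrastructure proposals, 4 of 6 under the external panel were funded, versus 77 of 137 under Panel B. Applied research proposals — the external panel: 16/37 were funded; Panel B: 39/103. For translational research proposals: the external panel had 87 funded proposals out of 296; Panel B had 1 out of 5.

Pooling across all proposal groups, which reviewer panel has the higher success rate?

Infrastructure: the external panel 4/6 = 66.7%, Panel B 77/137 = 56.2% → the external panel
Applied research: the external panel 16/37 = 43.2%, Panel B 39/103 = 37.9% → the external panel
Translational research: the external panel 87/296 = 29.4%, Panel B 1/5 = 20.0% → the external panel
Overall: the external panel 107/339 = 31.6%, Panel B 117/245 = 47.8% → Panel B
(The external panel wins every proposal group but Panel B wins overall — the external panel's proposals skew toward the low-rate translational research group.)

Panel B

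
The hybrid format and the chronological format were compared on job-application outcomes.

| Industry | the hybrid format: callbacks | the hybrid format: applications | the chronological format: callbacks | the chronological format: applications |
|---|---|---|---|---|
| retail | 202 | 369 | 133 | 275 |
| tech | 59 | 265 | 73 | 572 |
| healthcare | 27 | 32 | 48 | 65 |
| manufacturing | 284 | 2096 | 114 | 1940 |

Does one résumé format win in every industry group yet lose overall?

No

Retail: the hybrid format 202/369 = 54.7%, the chronological format 133/275 = 48.4% → the hybrid format
Tech: the hybrid format 59/265 = 22.3%, the chronological format 73/572 = 12.8% → the hybrid format
Healthcare: the hybrid format 27/32 = 84.4%, the chronological format 48/65 = 73.8% → the hybrid format
Manufacturing: the hybrid format 284/2096 = 13.5%, the chronological format 114/1940 = 5.9% → the hybrid format
Overall: the hybrid format 572/2762 = 20.7%, the chronological format 368/2852 = 12.9% → the hybrid format
The hybrid format wins overall and in every industry group — no reversal.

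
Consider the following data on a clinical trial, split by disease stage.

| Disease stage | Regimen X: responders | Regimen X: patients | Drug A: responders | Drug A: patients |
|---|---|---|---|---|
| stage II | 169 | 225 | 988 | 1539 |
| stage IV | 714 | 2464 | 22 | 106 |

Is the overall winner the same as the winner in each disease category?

Stage II: Regimen X 169/225 = 75.1%, Drug A 988/1539 = 64.2% → Regimen X
Stage IV: Regimen X 714/2464 = 29.0%, Drug A 22/106 = 20.8% → Regimen X
Overall: Regimen X 883/2689 = 32.8%, Drug A 1010/1645 = 61.4% → Drug A
Regimen X wins each disease group but Drug A wins overall — the comparison reverses. Regimen X's patients skew toward stage IV, which has a lower base rate.

No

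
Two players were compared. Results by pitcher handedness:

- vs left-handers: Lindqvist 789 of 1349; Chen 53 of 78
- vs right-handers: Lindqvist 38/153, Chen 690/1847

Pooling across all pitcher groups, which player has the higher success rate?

Vs left-handers: Lindqvist 789/1349 = 58.5%, Chen 53/78 = 67.9% → Chen
Vs right-handers: Lindqvist 38/153 = 24.8%, Chen 690/1847 = 37.4% → Chen
Overall: Lindqvist 827/1502 = 55.1%, Chen 743/1925 = 38.6% → Lindqvist
(Chen wins every pitcher group but Lindqvist wins overall — Chen's at-bats skew toward the low-rate vs right-handers group.)

Lindqvist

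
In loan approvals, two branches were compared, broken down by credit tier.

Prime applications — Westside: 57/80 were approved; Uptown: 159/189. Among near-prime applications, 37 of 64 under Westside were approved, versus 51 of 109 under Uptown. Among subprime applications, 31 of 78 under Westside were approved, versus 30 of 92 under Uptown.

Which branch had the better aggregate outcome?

Uptown

Prime: Westside 57/80 = 71.2%, Uptown 159/189 = 84.1% → Uptown
Near-prime: Westside 37/64 = 57.8%, Uptown 51/109 = 46.8% → Westside
Subprime: Westside 31/78 = 39.7%, Uptown 30/92 = 32.6% → Westside
Overall: Westside 125/222 = 56.3%, Uptown 240/390 = 61.5% → Uptown
(Neither sweeps every credit group, but Uptown has the higher pooled rate.)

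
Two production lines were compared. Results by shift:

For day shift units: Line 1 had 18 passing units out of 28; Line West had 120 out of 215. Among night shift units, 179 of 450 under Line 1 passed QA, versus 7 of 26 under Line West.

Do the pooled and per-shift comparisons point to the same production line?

Day shift: Line 1 18/28 = 64.3%, Line West 120/215 = 55.8% → Line 1
Night shift: Line 1 179/450 = 39.8%, Line West 7/26 = 26.9% → Line 1
Overall: Line 1 197/478 = 41.2%, Line West 127/241 = 52.7% → Line West
Line 1 wins each shift group but Line West wins overall — the comparison reverses. Line 1's units skew toward night shift, which has a lower base rate.

No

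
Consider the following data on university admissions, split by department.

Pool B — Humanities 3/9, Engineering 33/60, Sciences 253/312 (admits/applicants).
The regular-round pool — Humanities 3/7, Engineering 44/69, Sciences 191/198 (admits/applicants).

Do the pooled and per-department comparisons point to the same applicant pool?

Humanities: Pool B 3/9 = 33.3%, the regular-round pool 3/7 = 42.9% → the regular-round pool
Engineering: Pool B 33/60 = 55.0%, the regular-round pool 44/69 = 63.8% → the regular-round pool
Sciences: Pool B 253/312 = 81.1%, the regular-round pool 191/198 = 96.5% → the regular-round pool
Overall: Pool B 289/381 = 75.9%, the regular-round pool 238/274 = 86.9% → the regular-round pool
The regular-round pool wins overall and in every department group — no reversal.

Yes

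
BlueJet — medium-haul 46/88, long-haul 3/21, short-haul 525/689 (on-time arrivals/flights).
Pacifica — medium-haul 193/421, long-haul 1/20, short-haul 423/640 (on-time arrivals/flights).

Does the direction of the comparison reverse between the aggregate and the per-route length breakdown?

Medium-haul: BlueJet 46/88 = 52.3%, Pacifica 193/421 = 45.8% → BlueJet
Long-haul: BlueJet 3/21 = 14.3%, Pacifica 1/20 = 5.0% → BlueJet
Short-haul: BlueJet 525/689 = 76.2%, Pacifica 423/640 = 66.1% → BlueJet
Overall: BlueJet 574/798 = 71.9%, Pacifica 617/1081 = 57.1% → BlueJet
BlueJet wins overall and in every route group — no reversal.

No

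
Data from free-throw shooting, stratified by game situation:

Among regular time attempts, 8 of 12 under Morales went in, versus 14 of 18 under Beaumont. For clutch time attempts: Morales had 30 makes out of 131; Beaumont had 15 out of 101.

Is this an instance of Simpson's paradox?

No

Regular time: Morales 8/12 = 66.7%, Beaumont 14/18 = 77.8% → Beaumont
Clutch time: Morales 30/131 = 22.9%, Beaumont 15/101 = 14.9% → Morales
Overall: Morales 38/143 = 26.6%, Beaumont 29/119 = 24.4% → Morales
Neither sweeps: Morales wins 1 of 2 groups, Beaumont wins 1. Morales wins overall but not every group — no Simpson reversal.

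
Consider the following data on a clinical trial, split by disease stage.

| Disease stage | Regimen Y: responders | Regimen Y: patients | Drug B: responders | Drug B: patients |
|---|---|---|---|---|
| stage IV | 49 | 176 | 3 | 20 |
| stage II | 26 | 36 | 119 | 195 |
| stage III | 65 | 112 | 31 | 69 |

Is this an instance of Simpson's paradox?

Yes

Stage IV: Regimen Y 49/176 = 27.8%, Drug B 3/20 = 15.0% → Regimen Y
Stage II: Regimen Y 26/36 = 72.2%, Drug B 119/195 = 61.0% → Regimen Y
Stage III: Regimen Y 65/112 = 58.0%, Drug B 31/69 = 44.9% → Regimen Y
Overall: Regimen Y 140/324 = 43.2%, Drug B 153/284 = 53.9% → Drug B
Regimen Y wins each disease group but Drug B wins overall — the comparison reverses. Regimen Y's patients skew toward stage IV, which has a lower base rate.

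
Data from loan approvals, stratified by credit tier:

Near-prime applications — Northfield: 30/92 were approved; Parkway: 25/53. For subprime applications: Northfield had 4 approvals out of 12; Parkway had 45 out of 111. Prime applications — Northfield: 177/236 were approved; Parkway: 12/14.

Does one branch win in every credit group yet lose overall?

Near-prime: Northfield 30/92 = 32.6%, Parkway 25/53 = 47.2% → Parkway
Subprime: Northfield 4/12 = 33.3%, Parkway 45/111 = 40.5% → Parkway
Prime: Northfield 177/236 = 75.0%, Parkway 12/14 = 85.7% → Parkway
Overall: Northfield 211/340 = 62.1%, Parkway 82/178 = 46.1% → Northfield
Parkway wins each credit group but Northfield wins overall — the comparison reverses. Parkway's applications skew toward subprime, which has a lower base rate.

Yes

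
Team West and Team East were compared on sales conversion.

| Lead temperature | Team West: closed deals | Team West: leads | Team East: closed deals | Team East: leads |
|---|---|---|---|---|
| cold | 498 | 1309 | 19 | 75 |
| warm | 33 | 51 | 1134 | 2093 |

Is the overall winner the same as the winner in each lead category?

Cold: Team West 498/1309 = 38.0%, Team East 19/75 = 25.3% → Team West
Warm: Team West 33/51 = 64.7%, Team East 1134/2093 = 54.2% → Team West
Overall: Team West 531/1360 = 39.0%, Team East 1153/2168 = 53.2% → Team East
Team West wins each lead group but Team East wins overall — the comparison reverses. Team West's leads skew toward cold, which has a lower base rate.

No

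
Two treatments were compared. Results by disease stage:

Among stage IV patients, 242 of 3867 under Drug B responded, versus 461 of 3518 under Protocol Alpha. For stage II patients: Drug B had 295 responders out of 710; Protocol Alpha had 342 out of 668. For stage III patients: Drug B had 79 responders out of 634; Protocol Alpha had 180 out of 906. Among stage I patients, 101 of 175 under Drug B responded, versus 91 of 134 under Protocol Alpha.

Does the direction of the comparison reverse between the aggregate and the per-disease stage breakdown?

No

Stage IV: Drug B 242/3867 = 6.3%, Protocol Alpha 461/3518 = 13.1% → Protocol Alpha
Stage II: Drug B 295/710 = 41.5%, Protocol Alpha 342/668 = 51.2% → Protocol Alpha
Stage III: Drug B 79/634 = 12.5%, Protocol Alpha 180/906 = 19.9% → Protocol Alpha
Stage I: Drug B 101/175 = 57.7%, Protocol Alpha 91/134 = 67.9% → Protocol Alpha
Overall: Drug B 717/5386 = 13.3%, Protocol Alpha 1074/5226 = 20.6% → Protocol Alpha
Protocol Alpha wins overall and in every disease group — no reversal.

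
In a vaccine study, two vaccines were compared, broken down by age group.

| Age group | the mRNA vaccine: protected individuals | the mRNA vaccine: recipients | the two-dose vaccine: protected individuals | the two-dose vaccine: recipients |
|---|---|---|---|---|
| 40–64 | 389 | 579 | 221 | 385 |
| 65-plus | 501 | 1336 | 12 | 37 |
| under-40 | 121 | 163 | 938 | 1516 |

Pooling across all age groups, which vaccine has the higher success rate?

40–64: the mRNA vaccine 389/579 = 67.2%, the two-dose vaccine 221/385 = 57.4% → the mRNA vaccine
65-plus: the mRNA vaccine 501/1336 = 37.5%, the two-dose vaccine 12/37 = 32.4% → the mRNA vaccine
Under-40: the mRNA vaccine 121/163 = 74.2%, the two-dose vaccine 938/1516 = 61.9% → the mRNA vaccine
Overall: the mRNA vaccine 1011/2078 = 48.7%, the two-dose vaccine 1171/1938 = 60.4% → the two-dose vaccine
(The mRNA vaccine wins every age group but the two-dose vaccine wins overall — the mRNA vaccine's recipients skew toward the low-rate 65-plus group.)

the two-dose vaccine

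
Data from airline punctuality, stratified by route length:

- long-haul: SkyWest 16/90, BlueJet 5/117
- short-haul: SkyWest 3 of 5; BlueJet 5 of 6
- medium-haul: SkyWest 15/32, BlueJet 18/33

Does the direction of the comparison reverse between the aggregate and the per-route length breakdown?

Long-haul: SkyWest 16/90 = 17.8%, BlueJet 5/117 = 4.3% → SkyWest
Short-haul: SkyWest 3/5 = 60.0%, BlueJet 5/6 = 83.3% → BlueJet
Medium-haul: SkyWest 15/32 = 46.9%, BlueJet 18/33 = 54.5% → BlueJet
Overall: SkyWest 34/127 = 26.8%, BlueJet 28/156 = 17.9% → SkyWest
Neither sweeps: SkyWest wins 1 of 3 groups, BlueJet wins 2. SkyWest wins overall but not every group — no Simpson reversal.

No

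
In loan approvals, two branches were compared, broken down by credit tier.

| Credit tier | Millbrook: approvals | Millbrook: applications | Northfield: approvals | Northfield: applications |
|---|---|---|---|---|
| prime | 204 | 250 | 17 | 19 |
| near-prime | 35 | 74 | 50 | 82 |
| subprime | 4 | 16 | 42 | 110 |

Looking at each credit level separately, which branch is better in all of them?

Prime: Millbrook 204/250 = 81.6%, Northfield 17/19 = 89.5% → Northfield
Near-prime: Millbrook 35/74 = 47.3%, Northfield 50/82 = 61.0% → Northfield
Subprime: Millbrook 4/16 = 25.0%, Northfield 42/110 = 38.2% → Northfield
Northfield has the higher rate in all 3 groups.

Northfield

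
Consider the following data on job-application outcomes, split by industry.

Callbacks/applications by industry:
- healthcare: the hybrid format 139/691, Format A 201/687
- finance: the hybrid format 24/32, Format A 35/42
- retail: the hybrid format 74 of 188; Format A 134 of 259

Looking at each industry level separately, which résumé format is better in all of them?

Format A

Healthcare: the hybrid format 139/691 = 20.1%, Format A 201/687 = 29.3% → Format A
Finance: the hybrid format 24/32 = 75.0%, Format A 35/42 = 83.3% → Format A
Retail: the hybrid format 74/188 = 39.4%, Format A 134/259 = 51.7% → Format A
Format A has the higher rate in all 3 groups.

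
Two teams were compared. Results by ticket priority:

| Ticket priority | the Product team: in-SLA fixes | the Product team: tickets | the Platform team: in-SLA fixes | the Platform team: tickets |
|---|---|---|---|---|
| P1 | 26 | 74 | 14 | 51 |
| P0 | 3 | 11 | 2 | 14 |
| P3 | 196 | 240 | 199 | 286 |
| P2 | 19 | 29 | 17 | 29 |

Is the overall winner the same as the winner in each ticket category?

P1: the Product team 26/74 = 35.1%, the Platform team 14/51 = 27.5% → the Product team
P0: the Product team 3/11 = 27.3%, the Platform team 2/14 = 14.3% → the Product team
P3: the Product team 196/240 = 81.7%, the Platform team 199/286 = 69.6% → the Product team
P2: the Product team 19/29 = 65.5%, the Platform team 17/29 = 58.6% → the Product team
Overall: the Product team 244/354 = 68.9%, the Platform team 232/380 = 61.1% → the Product team
The Product team wins overall and in every ticket group — no reversal.

Yes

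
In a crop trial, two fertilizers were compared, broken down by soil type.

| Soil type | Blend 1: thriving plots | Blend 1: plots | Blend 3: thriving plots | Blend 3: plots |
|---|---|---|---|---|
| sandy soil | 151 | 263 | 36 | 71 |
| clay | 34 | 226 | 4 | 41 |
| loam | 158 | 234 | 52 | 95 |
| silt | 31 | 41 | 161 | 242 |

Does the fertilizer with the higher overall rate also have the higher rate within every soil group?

Sandy soil: Blend 1 151/263 = 57.4%, Blend 3 36/71 = 50.7% → Blend 1
Clay: Blend 1 34/226 = 15.0%, Blend 3 4/41 = 9.8% → Blend 1
Loam: Blend 1 158/234 = 67.5%, Blend 3 52/95 = 54.7% → Blend 1
Silt: Blend 1 31/41 = 75.6%, Blend 3 161/242 = 66.5% → Blend 1
Overall: Blend 1 374/764 = 49.0%, Blend 3 253/449 = 56.3% → Blend 3
Blend 1 wins each soil group but Blend 3 wins overall — the comparison reverses. Blend 1's plots skew toward clay, which has a lower base rate.

No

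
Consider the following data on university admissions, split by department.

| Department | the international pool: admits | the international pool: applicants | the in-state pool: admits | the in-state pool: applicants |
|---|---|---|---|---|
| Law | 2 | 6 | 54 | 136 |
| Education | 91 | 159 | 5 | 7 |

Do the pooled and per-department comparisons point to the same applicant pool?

Law: the international pool 2/6 = 33.3%, the in-state pool 54/136 = 39.7% → the in-state pool
Education: the international pool 91/159 = 57.2%, the in-state pool 5/7 = 71.4% → the in-state pool
Overall: the international pool 93/165 = 56.4%, the in-state pool 59/143 = 41.3% → the international pool
The in-state pool wins each department group but the international pool wins overall — the comparison reverses. The in-state pool's applicants skew toward Law, which has a lower base rate.

No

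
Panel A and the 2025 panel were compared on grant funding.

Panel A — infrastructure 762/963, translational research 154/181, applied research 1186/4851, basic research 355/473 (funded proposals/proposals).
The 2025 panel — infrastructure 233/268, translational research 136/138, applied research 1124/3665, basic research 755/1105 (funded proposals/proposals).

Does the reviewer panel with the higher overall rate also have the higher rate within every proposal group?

Infrastructure: Panel A 762/963 = 79.1%, the 2025 panel 233/268 = 86.9% → the 2025 panel
Translational research: Panel A 154/181 = 85.1%, the 2025 panel 136/138 = 98.6% → the 2025 panel
Applied research: Panel A 1186/4851 = 24.4%, the 2025 panel 1124/3665 = 30.7% → the 2025 panel
Basic research: Panel A 355/473 = 75.1%, the 2025 panel 755/1105 = 68.3% → Panel A
Overall: Panel A 2457/6468 = 38.0%, the 2025 panel 2248/5176 = 43.4% → the 2025 panel
Neither sweeps: Panel A wins 1 of 4 groups, the 2025 panel wins 3. The 2025 panel wins overall but not every group — no Simpson reversal.

No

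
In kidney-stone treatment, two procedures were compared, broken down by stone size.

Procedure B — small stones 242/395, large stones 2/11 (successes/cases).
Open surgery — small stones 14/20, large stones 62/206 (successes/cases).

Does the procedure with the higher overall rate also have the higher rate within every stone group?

No

Small stones: Procedure B 242/395 = 61.3%, open surgery 14/20 = 70.0% → open surgery
Large stones: Procedure B 2/11 = 18.2%, open surgery 62/206 = 30.1% → open surgery
Overall: Procedure B 244/406 = 60.1%, open surgery 76/226 = 33.6% → Procedure B
Open surgery wins each stone group but Procedure B wins overall — the comparison reverses. Open surgery's cases skew toward large stones, which has a lower base rate.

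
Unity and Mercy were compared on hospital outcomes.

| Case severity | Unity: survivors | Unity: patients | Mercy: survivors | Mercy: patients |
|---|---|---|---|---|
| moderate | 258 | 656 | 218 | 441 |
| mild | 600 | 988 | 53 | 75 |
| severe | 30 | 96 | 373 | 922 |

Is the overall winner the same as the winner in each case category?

No

Moderate: Unity 258/656 = 39.3%, Mercy 218/441 = 49.4% → Mercy
Mild: Unity 600/988 = 60.7%, Mercy 53/75 = 70.7% → Mercy
Severe: Unity 30/96 = 31.2%, Mercy 373/922 = 40.5% → Mercy
Overall: Unity 888/1740 = 51.0%, Mercy 644/1438 = 44.8% → Unity
Mercy wins each case group but Unity wins overall — the comparison reverses. Mercy's patients skew toward severe, which has a lower base rate.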